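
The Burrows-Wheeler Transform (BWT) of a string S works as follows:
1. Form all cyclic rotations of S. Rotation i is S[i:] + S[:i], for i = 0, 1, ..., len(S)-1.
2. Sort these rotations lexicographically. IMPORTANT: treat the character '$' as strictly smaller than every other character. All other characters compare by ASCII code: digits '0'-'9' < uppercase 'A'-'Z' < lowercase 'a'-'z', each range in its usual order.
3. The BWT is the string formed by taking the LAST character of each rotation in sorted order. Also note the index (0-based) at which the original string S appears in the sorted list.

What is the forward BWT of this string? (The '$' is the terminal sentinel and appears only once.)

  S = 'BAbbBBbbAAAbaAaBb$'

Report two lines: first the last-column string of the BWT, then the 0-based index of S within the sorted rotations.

All 18 rotations (rotation i = S[i:]+S[:i]):
  rot[0] = BAbbBBbbAAAbaAaBb$
  rot[1] = AbbBBbbAAAbaAaBb$B
  rot[2] = bbBBbbAAAbaAaBb$BA
  rot[3] = bBBbbAAAbaAaBb$BAb
  rot[4] = BBbbAAAbaAaBb$BAbb
  rot[5] = BbbAAAbaAaBb$BAbbB
  rot[6] = bbAAAbaAaBb$BAbbBB
  rot[7] = bAAAbaAaBb$BAbbBBb
  rot[8] = AAAbaAaBb$BAbbBBbb
  rot[9] = AAbaAaBb$BAbbBBbbA
  rot[10] = AbaAaBb$BAbbBBbbAA
  rot[11] = baAaBb$BAbbBBbbAAA
  rot[12] = aAaBb$BAbbBBbbAAAb
  rot[13] = AaBb$BAbbBBbbAAAba
  rot[14] = aBb$BAbbBBbbAAAbaA
  rot[15] = Bb$BAbbBBbbAAAbaAa
  rot[16] = b$BAbbBBbbAAAbaAaB
  rot[17] = $BAbbBBbbAAAbaAaBb
Sorted (with $ < everything):
  sorted[0] = $BAbbBBbbAAAbaAaBb  (last char: 'b')
  sorted[1] = AAAbaAaBb$BAbbBBbb  (last char: 'b')
  sorted[2] = AAbaAaBb$BAbbBBbbA  (last char: 'A')
  sorted[3] = AaBb$BAbbBBbbAAAba  (last char: 'a')
  sorted[4] = AbaAaBb$BAbbBBbbAA  (last char: 'A')
  sorted[5] = AbbBBbbAAAbaAaBb$B  (last char: 'B')
  sorted[6] = BAbbBBbbAAAbaAaBb$  (last char: '$')
  sorted[7] = BBbbAAAbaAaBb$BAbb  (last char: 'b')
  sorted[8] = Bb$BAbbBBbbAAAbaAa  (last char: 'a')
  sorted[9] = BbbAAAbaAaBb$BAbbB  (last char: 'B')
  sorted[10] = aAaBb$BAbbBBbbAAAb  (last char: 'b')
  sorted[11] = aBb$BAbbBBbbAAAbaA  (last char: 'A')
  sorted[12] = b$BAbbBBbbAAAbaAaB  (last char: 'B')
  sorted[13] = bAAAbaAaBb$BAbbBBb  (last char: 'b')
  sorted[14] = bBBbbAAAbaAaBb$BAb  (last char: 'b')
  sorted[15] = baAaBb$BAbbBBbbAAA  (last char: 'A')
  sorted[16] = bbAAAbaAaBb$BAbbBB  (last char: 'B')
  sorted[17] = bbBBbbAAAbaAaBb$BA  (last char: 'A')
Last column: bbAaAB$baBbABbbABA
Original string S is at sorted index 6

Answer: bbAaAB$baBbABbbABA
6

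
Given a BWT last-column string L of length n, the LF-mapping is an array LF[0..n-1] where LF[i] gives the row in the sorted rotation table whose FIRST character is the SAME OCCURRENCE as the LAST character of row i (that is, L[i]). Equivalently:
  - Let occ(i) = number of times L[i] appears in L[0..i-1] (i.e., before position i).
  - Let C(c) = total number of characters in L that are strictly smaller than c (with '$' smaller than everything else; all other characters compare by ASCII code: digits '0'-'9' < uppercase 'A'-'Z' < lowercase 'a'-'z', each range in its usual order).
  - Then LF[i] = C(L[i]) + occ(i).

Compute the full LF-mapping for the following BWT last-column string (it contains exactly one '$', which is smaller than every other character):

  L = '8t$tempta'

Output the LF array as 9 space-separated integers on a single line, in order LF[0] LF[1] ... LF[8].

Answer: 1 6 0 7 3 4 5 8 2

Derivation:
Char counts: '$':1, '8':1, 'a':1, 'e':1, 'm':1, 'p':1, 't':3
C (first-col start): C('$')=0, C('8')=1, C('a')=2, C('e')=3, C('m')=4, C('p')=5, C('t')=6
L[0]='8': occ=0, LF[0]=C('8')+0=1+0=1
L[1]='t': occ=0, LF[1]=C('t')+0=6+0=6
L[2]='$': occ=0, LF[2]=C('$')+0=0+0=0
L[3]='t': occ=1, LF[3]=C('t')+1=6+1=7
L[4]='e': occ=0, LF[4]=C('e')+0=3+0=3
L[5]='m': occ=0, LF[5]=C('m')+0=4+0=4
L[6]='p': occ=0, LF[6]=C('p')+0=5+0=5
L[7]='t': occ=2, LF[7]=C('t')+2=6+2=8
L[8]='a': occ=0, LF[8]=C('a')+0=2+0=2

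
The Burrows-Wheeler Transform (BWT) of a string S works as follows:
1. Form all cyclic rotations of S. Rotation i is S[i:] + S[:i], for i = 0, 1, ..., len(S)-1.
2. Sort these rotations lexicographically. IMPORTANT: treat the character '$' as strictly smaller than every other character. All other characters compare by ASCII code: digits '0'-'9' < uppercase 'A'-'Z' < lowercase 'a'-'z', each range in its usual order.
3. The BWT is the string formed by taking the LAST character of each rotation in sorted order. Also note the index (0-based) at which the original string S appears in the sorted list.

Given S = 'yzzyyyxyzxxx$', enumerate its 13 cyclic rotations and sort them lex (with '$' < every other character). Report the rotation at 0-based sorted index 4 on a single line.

All 13 rotations (rotation i = S[i:]+S[:i]):
  rot[0] = yzzyyyxyzxxx$
  rot[1] = zzyyyxyzxxx$y
  rot[2] = zyyyxyzxxx$yz
  rot[3] = yyyxyzxxx$yzz
  rot[4] = yyxyzxxx$yzzy
  rot[5] = yxyzxxx$yzzyy
  rot[6] = xyzxxx$yzzyyy
  rot[7] = yzxxx$yzzyyyx
  rot[8] = zxxx$yzzyyyxy
  rot[9] = xxx$yzzyyyxyz
  rot[10] = xx$yzzyyyxyzx
  rot[11] = x$yzzyyyxyzxx
  rot[12] = $yzzyyyxyzxxx
Sorted (with $ < everything):
  sorted[0] = $yzzyyyxyzxxx
  sorted[1] = x$yzzyyyxyzxx
  sorted[2] = xx$yzzyyyxyzx
  sorted[3] = xxx$yzzyyyxyz
  sorted[4] = xyzxxx$yzzyyy
  sorted[5] = yxyzxxx$yzzyy
  sorted[6] = yyxyzxxx$yzzy
  sorted[7] = yyyxyzxxx$yzz
  sorted[8] = yzxxx$yzzyyyx
  sorted[9] = yzzyyyxyzxxx$
  sorted[10] = zxxx$yzzyyyxy
  sorted[11] = zyyyxyzxxx$yz
  sorted[12] = zzyyyxyzxxx$y
sorted[4] = xyzxxx$yzzyyy

Answer: xyzxxx$yzzyyy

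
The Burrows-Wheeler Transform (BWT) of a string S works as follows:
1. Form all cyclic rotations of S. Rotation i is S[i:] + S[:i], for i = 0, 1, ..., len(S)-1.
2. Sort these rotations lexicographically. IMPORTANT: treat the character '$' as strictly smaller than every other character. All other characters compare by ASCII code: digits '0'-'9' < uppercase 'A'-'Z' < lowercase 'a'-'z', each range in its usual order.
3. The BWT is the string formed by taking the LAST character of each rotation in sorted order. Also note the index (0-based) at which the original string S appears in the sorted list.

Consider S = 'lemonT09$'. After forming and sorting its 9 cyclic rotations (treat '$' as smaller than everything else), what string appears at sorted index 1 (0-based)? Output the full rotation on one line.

Answer: 09$lemonT

Derivation:
All 9 rotations (rotation i = S[i:]+S[:i]):
  rot[0] = lemonT09$
  rot[1] = emonT09$l
  rot[2] = monT09$le
  rot[3] = onT09$lem
  rot[4] = nT09$lemo
  rot[5] = T09$lemon
  rot[6] = 09$lemonT
  rot[7] = 9$lemonT0
  rot[8] = $lemonT09
Sorted (with $ < everything):
  sorted[0] = $lemonT09
  sorted[1] = 09$lemonT
  sorted[2] = 9$lemonT0
  sorted[3] = T09$lemon
  sorted[4] = emonT09$l
  sorted[5] = lemonT09$
  sorted[6] = monT09$le
  sorted[7] = nT09$lemo
  sorted[8] = onT09$lem
sorted[1] = 09$lemonT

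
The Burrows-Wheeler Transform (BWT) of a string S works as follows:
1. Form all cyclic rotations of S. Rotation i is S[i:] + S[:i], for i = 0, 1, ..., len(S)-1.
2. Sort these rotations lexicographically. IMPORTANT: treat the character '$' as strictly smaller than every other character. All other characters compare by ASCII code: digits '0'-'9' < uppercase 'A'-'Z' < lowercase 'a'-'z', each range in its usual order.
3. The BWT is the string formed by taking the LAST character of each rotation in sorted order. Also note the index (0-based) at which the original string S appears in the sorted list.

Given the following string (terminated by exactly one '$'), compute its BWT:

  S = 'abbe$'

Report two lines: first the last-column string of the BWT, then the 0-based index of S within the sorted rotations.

Answer: e$abb
1

Derivation:
All 5 rotations (rotation i = S[i:]+S[:i]):
  rot[0] = abbe$
  rot[1] = bbe$a
  rot[2] = be$ab
  rot[3] = e$abb
  rot[4] = $abbe
Sorted (with $ < everything):
  sorted[0] = $abbe  (last char: 'e')
  sorted[1] = abbe$  (last char: '$')
  sorted[2] = bbe$a  (last char: 'a')
  sorted[3] = be$ab  (last char: 'b')
  sorted[4] = e$abb  (last char: 'b')
Last column: e$abb
Original string S is at sorted index 1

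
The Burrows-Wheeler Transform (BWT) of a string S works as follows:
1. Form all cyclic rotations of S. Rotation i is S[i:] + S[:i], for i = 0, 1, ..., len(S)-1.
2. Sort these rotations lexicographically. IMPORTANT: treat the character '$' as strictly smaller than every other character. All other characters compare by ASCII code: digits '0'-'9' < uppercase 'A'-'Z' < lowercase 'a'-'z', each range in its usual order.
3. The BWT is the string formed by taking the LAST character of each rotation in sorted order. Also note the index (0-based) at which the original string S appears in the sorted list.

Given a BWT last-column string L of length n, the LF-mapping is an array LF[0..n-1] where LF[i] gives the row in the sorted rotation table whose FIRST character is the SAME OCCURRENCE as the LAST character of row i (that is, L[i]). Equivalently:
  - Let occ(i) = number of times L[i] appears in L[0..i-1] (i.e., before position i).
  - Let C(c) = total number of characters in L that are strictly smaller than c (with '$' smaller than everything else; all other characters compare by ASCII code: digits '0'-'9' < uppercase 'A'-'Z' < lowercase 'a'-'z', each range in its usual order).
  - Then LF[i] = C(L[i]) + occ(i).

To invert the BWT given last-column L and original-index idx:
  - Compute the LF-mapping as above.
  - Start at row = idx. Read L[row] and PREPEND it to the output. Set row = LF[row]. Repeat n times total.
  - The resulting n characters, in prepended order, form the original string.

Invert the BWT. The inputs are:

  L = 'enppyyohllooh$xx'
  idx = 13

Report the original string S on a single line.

LF mapping: 1 6 10 11 14 15 7 2 4 5 8 9 3 0 12 13
Walk LF starting at row 13, prepending L[row]:
  step 1: row=13, L[13]='$', prepend. Next row=LF[13]=0
  step 2: row=0, L[0]='e', prepend. Next row=LF[0]=1
  step 3: row=1, L[1]='n', prepend. Next row=LF[1]=6
  step 4: row=6, L[6]='o', prepend. Next row=LF[6]=7
  step 5: row=7, L[7]='h', prepend. Next row=LF[7]=2
  step 6: row=2, L[2]='p', prepend. Next row=LF[2]=10
  step 7: row=10, L[10]='o', prepend. Next row=LF[10]=8
  step 8: row=8, L[8]='l', prepend. Next row=LF[8]=4
  step 9: row=4, L[4]='y', prepend. Next row=LF[4]=14
  step 10: row=14, L[14]='x', prepend. Next row=LF[14]=12
  step 11: row=12, L[12]='h', prepend. Next row=LF[12]=3
  step 12: row=3, L[3]='p', prepend. Next row=LF[3]=11
  step 13: row=11, L[11]='o', prepend. Next row=LF[11]=9
  step 14: row=9, L[9]='l', prepend. Next row=LF[9]=5
  step 15: row=5, L[5]='y', prepend. Next row=LF[5]=15
  step 16: row=15, L[15]='x', prepend. Next row=LF[15]=13
Reversed output: xylophxylophone$

Answer: xylophxylophone$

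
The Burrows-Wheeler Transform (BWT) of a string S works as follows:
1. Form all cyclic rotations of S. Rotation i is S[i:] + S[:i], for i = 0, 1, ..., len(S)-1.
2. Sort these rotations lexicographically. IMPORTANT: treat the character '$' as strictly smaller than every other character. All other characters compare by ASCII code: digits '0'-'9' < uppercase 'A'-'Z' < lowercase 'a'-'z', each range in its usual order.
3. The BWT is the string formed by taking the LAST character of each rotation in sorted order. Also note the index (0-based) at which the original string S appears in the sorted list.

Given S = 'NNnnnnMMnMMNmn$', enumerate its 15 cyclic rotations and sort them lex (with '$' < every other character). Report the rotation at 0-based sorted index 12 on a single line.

Answer: nnMMnMMNmn$NNnn

Derivation:
All 15 rotations (rotation i = S[i:]+S[:i]):
  rot[0] = NNnnnnMMnMMNmn$
  rot[1] = NnnnnMMnMMNmn$N
  rot[2] = nnnnMMnMMNmn$NN
  rot[3] = nnnMMnMMNmn$NNn
  rot[4] = nnMMnMMNmn$NNnn
  rot[5] = nMMnMMNmn$NNnnn
  rot[6] = MMnMMNmn$NNnnnn
  rot[7] = MnMMNmn$NNnnnnM
  rot[8] = nMMNmn$NNnnnnMM
  rot[9] = MMNmn$NNnnnnMMn
  rot[10] = MNmn$NNnnnnMMnM
  rot[11] = Nmn$NNnnnnMMnMM
  rot[12] = mn$NNnnnnMMnMMN
  rot[13] = n$NNnnnnMMnMMNm
  rot[14] = $NNnnnnMMnMMNmn
Sorted (with $ < everything):
  sorted[0] = $NNnnnnMMnMMNmn
  sorted[1] = MMNmn$NNnnnnMMn
  sorted[2] = MMnMMNmn$NNnnnn
  sorted[3] = MNmn$NNnnnnMMnM
  sorted[4] = MnMMNmn$NNnnnnM
  sorted[5] = NNnnnnMMnMMNmn$
  sorted[6] = Nmn$NNnnnnMMnMM
  sorted[7] = NnnnnMMnMMNmn$N
  sorted[8] = mn$NNnnnnMMnMMN
  sorted[9] = n$NNnnnnMMnMMNm
  sorted[10] = nMMNmn$NNnnnnMM
  sorted[11] = nMMnMMNmn$NNnnn
  sorted[12] = nnMMnMMNmn$NNnn
  sorted[13] = nnnMMnMMNmn$NNn
  sorted[14] = nnnnMMnMMNmn$NN
sorted[12] = nnMMnMMNmn$NNnn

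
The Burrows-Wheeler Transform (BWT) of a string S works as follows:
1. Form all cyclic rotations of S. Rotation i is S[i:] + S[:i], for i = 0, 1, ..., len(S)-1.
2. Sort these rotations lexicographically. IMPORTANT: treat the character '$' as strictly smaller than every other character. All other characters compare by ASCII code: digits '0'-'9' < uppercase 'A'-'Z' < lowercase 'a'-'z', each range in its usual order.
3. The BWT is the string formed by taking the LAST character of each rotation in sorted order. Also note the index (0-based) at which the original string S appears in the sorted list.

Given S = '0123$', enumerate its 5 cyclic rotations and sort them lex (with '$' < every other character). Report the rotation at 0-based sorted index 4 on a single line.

Answer: 3$012

Derivation:
All 5 rotations (rotation i = S[i:]+S[:i]):
  rot[0] = 0123$
  rot[1] = 123$0
  rot[2] = 23$01
  rot[3] = 3$012
  rot[4] = $0123
Sorted (with $ < everything):
  sorted[0] = $0123
  sorted[1] = 0123$
  sorted[2] = 123$0
  sorted[3] = 23$01
  sorted[4] = 3$012
sorted[4] = 3$012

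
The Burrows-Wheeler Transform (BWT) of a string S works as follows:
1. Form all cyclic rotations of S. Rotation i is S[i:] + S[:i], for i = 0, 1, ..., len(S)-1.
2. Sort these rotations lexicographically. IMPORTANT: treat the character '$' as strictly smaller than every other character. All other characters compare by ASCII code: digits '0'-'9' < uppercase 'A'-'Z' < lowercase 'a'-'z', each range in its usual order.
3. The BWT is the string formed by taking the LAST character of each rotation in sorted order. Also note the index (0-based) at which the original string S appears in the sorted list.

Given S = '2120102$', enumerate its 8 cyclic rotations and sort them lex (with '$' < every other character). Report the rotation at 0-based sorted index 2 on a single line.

All 8 rotations (rotation i = S[i:]+S[:i]):
  rot[0] = 2120102$
  rot[1] = 120102$2
  rot[2] = 20102$21
  rot[3] = 0102$212
  rot[4] = 102$2120
  rot[5] = 02$21201
  rot[6] = 2$212010
  rot[7] = $2120102
Sorted (with $ < everything):
  sorted[0] = $2120102
  sorted[1] = 0102$212
  sorted[2] = 02$21201
  sorted[3] = 102$2120
  sorted[4] = 120102$2
  sorted[5] = 2$212010
  sorted[6] = 20102$21
  sorted[7] = 2120102$
sorted[2] = 02$21201

Answer: 02$21201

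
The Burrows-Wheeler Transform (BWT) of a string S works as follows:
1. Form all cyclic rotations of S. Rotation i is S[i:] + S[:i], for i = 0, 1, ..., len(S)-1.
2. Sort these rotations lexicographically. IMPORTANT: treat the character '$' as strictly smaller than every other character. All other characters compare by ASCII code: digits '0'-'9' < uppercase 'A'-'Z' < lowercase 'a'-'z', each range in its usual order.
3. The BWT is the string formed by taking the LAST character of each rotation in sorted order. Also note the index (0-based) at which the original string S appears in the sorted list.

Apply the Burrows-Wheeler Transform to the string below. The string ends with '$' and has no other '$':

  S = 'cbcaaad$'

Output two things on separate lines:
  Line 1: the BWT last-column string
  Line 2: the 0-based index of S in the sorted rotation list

All 8 rotations (rotation i = S[i:]+S[:i]):
  rot[0] = cbcaaad$
  rot[1] = bcaaad$c
  rot[2] = caaad$cb
  rot[3] = aaad$cbc
  rot[4] = aad$cbca
  rot[5] = ad$cbcaa
  rot[6] = d$cbcaaa
  rot[7] = $cbcaaad
Sorted (with $ < everything):
  sorted[0] = $cbcaaad  (last char: 'd')
  sorted[1] = aaad$cbc  (last char: 'c')
  sorted[2] = aad$cbca  (last char: 'a')
  sorted[3] = ad$cbcaa  (last char: 'a')
  sorted[4] = bcaaad$c  (last char: 'c')
  sorted[5] = caaad$cb  (last char: 'b')
  sorted[6] = cbcaaad$  (last char: '$')
  sorted[7] = d$cbcaaa  (last char: 'a')
Last column: dcaacb$a
Original string S is at sorted index 6

Answer: dcaacb$a
6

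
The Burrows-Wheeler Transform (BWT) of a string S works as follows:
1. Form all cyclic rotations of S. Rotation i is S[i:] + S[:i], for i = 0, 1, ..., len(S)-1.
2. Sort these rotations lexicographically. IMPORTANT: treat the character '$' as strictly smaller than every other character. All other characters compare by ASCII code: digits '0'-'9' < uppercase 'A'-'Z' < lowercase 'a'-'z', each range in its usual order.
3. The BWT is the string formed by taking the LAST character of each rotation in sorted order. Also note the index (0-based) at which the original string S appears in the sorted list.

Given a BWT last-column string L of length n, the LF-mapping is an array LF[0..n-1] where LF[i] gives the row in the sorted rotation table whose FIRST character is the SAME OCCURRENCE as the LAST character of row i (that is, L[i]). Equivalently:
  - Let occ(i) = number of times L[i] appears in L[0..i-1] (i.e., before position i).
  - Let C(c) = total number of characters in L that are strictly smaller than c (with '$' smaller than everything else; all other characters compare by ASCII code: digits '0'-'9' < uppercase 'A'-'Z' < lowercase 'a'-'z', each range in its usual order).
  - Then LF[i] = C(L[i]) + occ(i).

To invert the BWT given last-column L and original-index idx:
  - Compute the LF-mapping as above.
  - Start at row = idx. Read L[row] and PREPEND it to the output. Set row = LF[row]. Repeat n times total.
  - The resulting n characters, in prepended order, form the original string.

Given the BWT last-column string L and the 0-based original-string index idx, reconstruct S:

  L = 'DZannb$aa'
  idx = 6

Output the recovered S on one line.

Answer: bananaZD$

Derivation:
LF mapping: 1 2 3 7 8 6 0 4 5
Walk LF starting at row 6, prepending L[row]:
  step 1: row=6, L[6]='$', prepend. Next row=LF[6]=0
  step 2: row=0, L[0]='D', prepend. Next row=LF[0]=1
  step 3: row=1, L[1]='Z', prepend. Next row=LF[1]=2
  step 4: row=2, L[2]='a', prepend. Next row=LF[2]=3
  step 5: row=3, L[3]='n', prepend. Next row=LF[3]=7
  step 6: row=7, L[7]='a', prepend. Next row=LF[7]=4
  step 7: row=4, L[4]='n', prepend. Next row=LF[4]=8
  step 8: row=8, L[8]='a', prepend. Next row=LF[8]=5
  step 9: row=5, L[5]='b', prepend. Next row=LF[5]=6
Reversed output: bananaZD$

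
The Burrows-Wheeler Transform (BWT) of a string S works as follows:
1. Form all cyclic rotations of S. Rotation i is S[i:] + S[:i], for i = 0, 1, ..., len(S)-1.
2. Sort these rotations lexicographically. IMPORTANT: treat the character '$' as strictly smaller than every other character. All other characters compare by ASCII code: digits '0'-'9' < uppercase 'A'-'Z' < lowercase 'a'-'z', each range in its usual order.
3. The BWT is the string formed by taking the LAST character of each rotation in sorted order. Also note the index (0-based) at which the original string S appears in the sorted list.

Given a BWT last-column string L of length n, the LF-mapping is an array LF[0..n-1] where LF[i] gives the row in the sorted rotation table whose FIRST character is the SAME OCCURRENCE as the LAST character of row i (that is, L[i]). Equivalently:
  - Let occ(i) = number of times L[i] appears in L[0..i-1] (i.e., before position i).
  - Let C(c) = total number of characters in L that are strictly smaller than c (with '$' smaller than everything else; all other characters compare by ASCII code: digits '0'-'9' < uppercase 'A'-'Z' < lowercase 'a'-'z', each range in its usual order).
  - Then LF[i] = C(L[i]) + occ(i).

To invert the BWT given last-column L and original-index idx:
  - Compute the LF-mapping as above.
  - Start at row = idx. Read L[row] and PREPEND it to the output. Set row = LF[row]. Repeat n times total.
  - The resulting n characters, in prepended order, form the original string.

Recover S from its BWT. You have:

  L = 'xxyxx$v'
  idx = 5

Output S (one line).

Answer: xxxvyx$

Derivation:
LF mapping: 2 3 6 4 5 0 1
Walk LF starting at row 5, prepending L[row]:
  step 1: row=5, L[5]='$', prepend. Next row=LF[5]=0
  step 2: row=0, L[0]='x', prepend. Next row=LF[0]=2
  step 3: row=2, L[2]='y', prepend. Next row=LF[2]=6
  step 4: row=6, L[6]='v', prepend. Next row=LF[6]=1
  step 5: row=1, L[1]='x', prepend. Next row=LF[1]=3
  step 6: row=3, L[3]='x', prepend. Next row=LF[3]=4
  step 7: row=4, L[4]='x', prepend. Next row=LF[4]=5
Reversed output: xxxvyx$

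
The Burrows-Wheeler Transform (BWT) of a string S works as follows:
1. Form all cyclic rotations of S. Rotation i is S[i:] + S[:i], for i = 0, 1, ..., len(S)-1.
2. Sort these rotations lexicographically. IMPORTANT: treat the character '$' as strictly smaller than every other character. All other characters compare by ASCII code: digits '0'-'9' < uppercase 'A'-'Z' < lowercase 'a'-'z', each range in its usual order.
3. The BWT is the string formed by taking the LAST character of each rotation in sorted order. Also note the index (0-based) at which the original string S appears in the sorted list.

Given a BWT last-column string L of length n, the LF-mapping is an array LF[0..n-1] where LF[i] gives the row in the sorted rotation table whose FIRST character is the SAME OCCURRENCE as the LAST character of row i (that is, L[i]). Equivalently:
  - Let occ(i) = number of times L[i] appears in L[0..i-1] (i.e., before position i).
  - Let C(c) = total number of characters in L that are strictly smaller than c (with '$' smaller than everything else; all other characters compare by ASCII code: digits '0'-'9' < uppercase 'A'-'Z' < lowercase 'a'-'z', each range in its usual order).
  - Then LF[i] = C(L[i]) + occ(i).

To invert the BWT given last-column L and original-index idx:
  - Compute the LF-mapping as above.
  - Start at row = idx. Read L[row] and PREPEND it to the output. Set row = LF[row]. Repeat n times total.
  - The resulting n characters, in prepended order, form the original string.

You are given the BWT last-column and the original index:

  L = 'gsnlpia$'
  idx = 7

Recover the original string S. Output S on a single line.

LF mapping: 2 7 5 4 6 3 1 0
Walk LF starting at row 7, prepending L[row]:
  step 1: row=7, L[7]='$', prepend. Next row=LF[7]=0
  step 2: row=0, L[0]='g', prepend. Next row=LF[0]=2
  step 3: row=2, L[2]='n', prepend. Next row=LF[2]=5
  step 4: row=5, L[5]='i', prepend. Next row=LF[5]=3
  step 5: row=3, L[3]='l', prepend. Next row=LF[3]=4
  step 6: row=4, L[4]='p', prepend. Next row=LF[4]=6
  step 7: row=6, L[6]='a', prepend. Next row=LF[6]=1
  step 8: row=1, L[1]='s', prepend. Next row=LF[1]=7
Reversed output: sapling$

Answer: sapling$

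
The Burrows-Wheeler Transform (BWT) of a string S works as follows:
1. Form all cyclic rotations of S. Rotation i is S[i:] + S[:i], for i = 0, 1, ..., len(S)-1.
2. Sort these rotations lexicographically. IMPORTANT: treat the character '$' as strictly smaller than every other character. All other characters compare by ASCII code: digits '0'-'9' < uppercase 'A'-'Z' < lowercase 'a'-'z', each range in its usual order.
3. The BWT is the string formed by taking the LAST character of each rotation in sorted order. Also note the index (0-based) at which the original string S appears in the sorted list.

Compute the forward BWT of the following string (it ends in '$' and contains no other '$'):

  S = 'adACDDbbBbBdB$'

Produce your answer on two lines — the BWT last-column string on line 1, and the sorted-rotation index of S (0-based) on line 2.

All 14 rotations (rotation i = S[i:]+S[:i]):
  rot[0] = adACDDbbBbBdB$
  rot[1] = dACDDbbBbBdB$a
  rot[2] = ACDDbbBbBdB$ad
  rot[3] = CDDbbBbBdB$adA
  rot[4] = DDbbBbBdB$adAC
  rot[5] = DbbBbBdB$adACD
  rot[6] = bbBbBdB$adACDD
  rot[7] = bBbBdB$adACDDb
  rot[8] = BbBdB$adACDDbb
  rot[9] = bBdB$adACDDbbB
  rot[10] = BdB$adACDDbbBb
  rot[11] = dB$adACDDbbBbB
  rot[12] = B$adACDDbbBbBd
  rot[13] = $adACDDbbBbBdB
Sorted (with $ < everything):
  sorted[0] = $adACDDbbBbBdB  (last char: 'B')
  sorted[1] = ACDDbbBbBdB$ad  (last char: 'd')
  sorted[2] = B$adACDDbbBbBd  (last char: 'd')
  sorted[3] = BbBdB$adACDDbb  (last char: 'b')
  sorted[4] = BdB$adACDDbbBb  (last char: 'b')
  sorted[5] = CDDbbBbBdB$adA  (last char: 'A')
  sorted[6] = DDbbBbBdB$adAC  (last char: 'C')
  sorted[7] = DbbBbBdB$adACD  (last char: 'D')
  sorted[8] = adACDDbbBbBdB$  (last char: '$')
  sorted[9] = bBbBdB$adACDDb  (last char: 'b')
  sorted[10] = bBdB$adACDDbbB  (last char: 'B')
  sorted[11] = bbBbBdB$adACDD  (last char: 'D')
  sorted[12] = dACDDbbBbBdB$a  (last char: 'a')
  sorted[13] = dB$adACDDbbBbB  (last char: 'B')
Last column: BddbbACD$bBDaB
Original string S is at sorted index 8

Answer: BddbbACD$bBDaB
8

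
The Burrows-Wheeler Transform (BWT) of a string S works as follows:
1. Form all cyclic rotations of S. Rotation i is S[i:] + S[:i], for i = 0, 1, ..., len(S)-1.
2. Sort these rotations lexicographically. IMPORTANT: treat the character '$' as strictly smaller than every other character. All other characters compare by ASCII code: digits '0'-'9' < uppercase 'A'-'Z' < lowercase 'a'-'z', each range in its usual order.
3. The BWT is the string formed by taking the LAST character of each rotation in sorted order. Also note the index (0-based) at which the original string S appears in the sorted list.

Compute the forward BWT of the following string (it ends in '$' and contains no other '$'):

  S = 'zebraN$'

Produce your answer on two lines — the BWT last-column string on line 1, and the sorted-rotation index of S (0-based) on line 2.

Answer: Narezb$
6

Derivation:
All 7 rotations (rotation i = S[i:]+S[:i]):
  rot[0] = zebraN$
  rot[1] = ebraN$z
  rot[2] = braN$ze
  rot[3] = raN$zeb
  rot[4] = aN$zebr
  rot[5] = N$zebra
  rot[6] = $zebraN
Sorted (with $ < everything):
  sorted[0] = $zebraN  (last char: 'N')
  sorted[1] = N$zebra  (last char: 'a')
  sorted[2] = aN$zebr  (last char: 'r')
  sorted[3] = braN$ze  (last char: 'e')
  sorted[4] = ebraN$z  (last char: 'z')
  sorted[5] = raN$zeb  (last char: 'b')
  sorted[6] = zebraN$  (last char: '$')
Last column: Narezb$
Original string S is at sorted index 6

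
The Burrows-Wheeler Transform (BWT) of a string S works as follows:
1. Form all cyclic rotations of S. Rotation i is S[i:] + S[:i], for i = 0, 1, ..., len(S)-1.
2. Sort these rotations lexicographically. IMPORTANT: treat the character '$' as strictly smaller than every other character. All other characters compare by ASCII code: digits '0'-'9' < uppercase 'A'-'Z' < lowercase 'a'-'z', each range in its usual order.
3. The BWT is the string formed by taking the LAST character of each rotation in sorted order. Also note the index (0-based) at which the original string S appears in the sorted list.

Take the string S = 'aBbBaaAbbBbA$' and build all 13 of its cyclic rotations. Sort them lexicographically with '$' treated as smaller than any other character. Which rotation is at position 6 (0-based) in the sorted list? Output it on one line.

All 13 rotations (rotation i = S[i:]+S[:i]):
  rot[0] = aBbBaaAbbBbA$
  rot[1] = BbBaaAbbBbA$a
  rot[2] = bBaaAbbBbA$aB
  rot[3] = BaaAbbBbA$aBb
  rot[4] = aaAbbBbA$aBbB
  rot[5] = aAbbBbA$aBbBa
  rot[6] = AbbBbA$aBbBaa
  rot[7] = bbBbA$aBbBaaA
  rot[8] = bBbA$aBbBaaAb
  rot[9] = BbA$aBbBaaAbb
  rot[10] = bA$aBbBaaAbbB
  rot[11] = A$aBbBaaAbbBb
  rot[12] = $aBbBaaAbbBbA
Sorted (with $ < everything):
  sorted[0] = $aBbBaaAbbBbA
  sorted[1] = A$aBbBaaAbbBb
  sorted[2] = AbbBbA$aBbBaa
  sorted[3] = BaaAbbBbA$aBb
  sorted[4] = BbA$aBbBaaAbb
  sorted[5] = BbBaaAbbBbA$a
  sorted[6] = aAbbBbA$aBbBa
  sorted[7] = aBbBaaAbbBbA$
  sorted[8] = aaAbbBbA$aBbB
  sorted[9] = bA$aBbBaaAbbB
  sorted[10] = bBaaAbbBbA$aB
  sorted[11] = bBbA$aBbBaaAb
  sorted[12] = bbBbA$aBbBaaA
sorted[6] = aAbbBbA$aBbBa

Answer: aAbbBbA$aBbBa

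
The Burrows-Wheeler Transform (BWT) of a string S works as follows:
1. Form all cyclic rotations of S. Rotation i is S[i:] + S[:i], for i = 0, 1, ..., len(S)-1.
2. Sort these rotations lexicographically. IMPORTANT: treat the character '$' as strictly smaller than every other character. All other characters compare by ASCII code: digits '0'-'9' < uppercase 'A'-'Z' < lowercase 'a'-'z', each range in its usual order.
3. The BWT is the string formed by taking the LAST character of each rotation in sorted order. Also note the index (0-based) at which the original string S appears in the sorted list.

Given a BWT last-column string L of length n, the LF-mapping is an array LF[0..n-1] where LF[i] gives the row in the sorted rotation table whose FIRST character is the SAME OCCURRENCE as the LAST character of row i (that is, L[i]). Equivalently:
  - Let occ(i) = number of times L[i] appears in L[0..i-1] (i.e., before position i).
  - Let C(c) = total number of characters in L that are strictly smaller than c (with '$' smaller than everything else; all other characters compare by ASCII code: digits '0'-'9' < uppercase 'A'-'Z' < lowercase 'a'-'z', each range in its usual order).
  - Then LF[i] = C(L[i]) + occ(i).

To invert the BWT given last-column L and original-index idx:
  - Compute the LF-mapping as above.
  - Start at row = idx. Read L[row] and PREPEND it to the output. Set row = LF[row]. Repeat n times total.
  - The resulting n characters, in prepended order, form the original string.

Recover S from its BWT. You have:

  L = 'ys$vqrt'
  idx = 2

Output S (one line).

Answer: rvsqty$

Derivation:
LF mapping: 6 3 0 5 1 2 4
Walk LF starting at row 2, prepending L[row]:
  step 1: row=2, L[2]='$', prepend. Next row=LF[2]=0
  step 2: row=0, L[0]='y', prepend. Next row=LF[0]=6
  step 3: row=6, L[6]='t', prepend. Next row=LF[6]=4
  step 4: row=4, L[4]='q', prepend. Next row=LF[4]=1
  step 5: row=1, L[1]='s', prepend. Next row=LF[1]=3
  step 6: row=3, L[3]='v', prepend. Next row=LF[3]=5
  step 7: row=5, L[5]='r', prepend. Next row=LF[5]=2
Reversed output: rvsqty$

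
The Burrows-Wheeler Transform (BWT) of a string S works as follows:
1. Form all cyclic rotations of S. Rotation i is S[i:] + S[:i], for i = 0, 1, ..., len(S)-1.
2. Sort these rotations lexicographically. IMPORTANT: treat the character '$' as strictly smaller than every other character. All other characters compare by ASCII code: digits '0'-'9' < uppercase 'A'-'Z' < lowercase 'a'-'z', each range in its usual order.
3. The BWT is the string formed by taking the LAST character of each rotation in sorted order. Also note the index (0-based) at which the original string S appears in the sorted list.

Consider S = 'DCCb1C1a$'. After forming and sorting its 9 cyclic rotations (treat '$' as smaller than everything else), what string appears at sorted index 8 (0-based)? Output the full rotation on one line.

All 9 rotations (rotation i = S[i:]+S[:i]):
  rot[0] = DCCb1C1a$
  rot[1] = CCb1C1a$D
  rot[2] = Cb1C1a$DC
  rot[3] = b1C1a$DCC
  rot[4] = 1C1a$DCCb
  rot[5] = C1a$DCCb1
  rot[6] = 1a$DCCb1C
  rot[7] = a$DCCb1C1
  rot[8] = $DCCb1C1a
Sorted (with $ < everything):
  sorted[0] = $DCCb1C1a
  sorted[1] = 1C1a$DCCb
  sorted[2] = 1a$DCCb1C
  sorted[3] = C1a$DCCb1
  sorted[4] = CCb1C1a$D
  sorted[5] = Cb1C1a$DC
  sorted[6] = DCCb1C1a$
  sorted[7] = a$DCCb1C1
  sorted[8] = b1C1a$DCC
sorted[8] = b1C1a$DCC

Answer: b1C1a$DCC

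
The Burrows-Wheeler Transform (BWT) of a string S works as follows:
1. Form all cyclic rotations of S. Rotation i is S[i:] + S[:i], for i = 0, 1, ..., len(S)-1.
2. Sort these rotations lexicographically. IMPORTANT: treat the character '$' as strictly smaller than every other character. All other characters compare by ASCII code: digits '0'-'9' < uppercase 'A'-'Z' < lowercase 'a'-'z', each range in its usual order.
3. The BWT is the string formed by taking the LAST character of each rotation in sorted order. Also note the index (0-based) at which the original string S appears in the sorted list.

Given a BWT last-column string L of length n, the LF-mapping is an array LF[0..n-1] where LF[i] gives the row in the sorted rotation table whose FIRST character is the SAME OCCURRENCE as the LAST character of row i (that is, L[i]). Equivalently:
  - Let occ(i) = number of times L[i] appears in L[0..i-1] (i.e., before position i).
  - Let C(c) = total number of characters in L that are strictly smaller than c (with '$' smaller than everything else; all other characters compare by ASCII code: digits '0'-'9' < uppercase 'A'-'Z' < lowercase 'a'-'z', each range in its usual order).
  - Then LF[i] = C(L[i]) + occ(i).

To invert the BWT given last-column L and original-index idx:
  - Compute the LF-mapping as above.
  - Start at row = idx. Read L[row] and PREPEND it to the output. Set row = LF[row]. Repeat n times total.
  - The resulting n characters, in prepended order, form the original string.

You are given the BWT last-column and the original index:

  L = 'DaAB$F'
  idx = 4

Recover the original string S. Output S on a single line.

Answer: FaABD$

Derivation:
LF mapping: 3 5 1 2 0 4
Walk LF starting at row 4, prepending L[row]:
  step 1: row=4, L[4]='$', prepend. Next row=LF[4]=0
  step 2: row=0, L[0]='D', prepend. Next row=LF[0]=3
  step 3: row=3, L[3]='B', prepend. Next row=LF[3]=2
  step 4: row=2, L[2]='A', prepend. Next row=LF[2]=1
  step 5: row=1, L[1]='a', prepend. Next row=LF[1]=5
  step 6: row=5, L[5]='F', prepend. Next row=LF[5]=4
Reversed output: FaABD$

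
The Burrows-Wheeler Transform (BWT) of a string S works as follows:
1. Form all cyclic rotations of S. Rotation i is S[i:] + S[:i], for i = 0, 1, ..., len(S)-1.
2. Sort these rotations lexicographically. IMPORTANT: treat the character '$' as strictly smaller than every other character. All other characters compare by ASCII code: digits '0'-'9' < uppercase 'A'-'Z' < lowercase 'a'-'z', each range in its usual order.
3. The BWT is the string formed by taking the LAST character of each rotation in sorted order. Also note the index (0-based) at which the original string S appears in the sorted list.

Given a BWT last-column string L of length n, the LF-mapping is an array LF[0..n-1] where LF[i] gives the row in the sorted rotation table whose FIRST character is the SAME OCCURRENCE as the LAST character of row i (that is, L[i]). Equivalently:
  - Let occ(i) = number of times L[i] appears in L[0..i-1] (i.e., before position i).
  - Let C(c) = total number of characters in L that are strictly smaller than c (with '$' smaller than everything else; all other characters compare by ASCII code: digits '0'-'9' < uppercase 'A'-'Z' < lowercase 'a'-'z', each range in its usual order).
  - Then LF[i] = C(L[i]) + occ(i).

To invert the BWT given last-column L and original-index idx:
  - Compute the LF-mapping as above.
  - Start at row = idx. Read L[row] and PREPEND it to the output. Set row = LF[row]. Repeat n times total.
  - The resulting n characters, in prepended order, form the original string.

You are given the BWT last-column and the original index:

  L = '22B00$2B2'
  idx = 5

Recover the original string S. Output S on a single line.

LF mapping: 3 4 7 1 2 0 5 8 6
Walk LF starting at row 5, prepending L[row]:
  step 1: row=5, L[5]='$', prepend. Next row=LF[5]=0
  step 2: row=0, L[0]='2', prepend. Next row=LF[0]=3
  step 3: row=3, L[3]='0', prepend. Next row=LF[3]=1
  step 4: row=1, L[1]='2', prepend. Next row=LF[1]=4
  step 5: row=4, L[4]='0', prepend. Next row=LF[4]=2
  step 6: row=2, L[2]='B', prepend. Next row=LF[2]=7
  step 7: row=7, L[7]='B', prepend. Next row=LF[7]=8
  step 8: row=8, L[8]='2', prepend. Next row=LF[8]=6
  step 9: row=6, L[6]='2', prepend. Next row=LF[6]=5
Reversed output: 22BB0202$

Answer: 22BB0202$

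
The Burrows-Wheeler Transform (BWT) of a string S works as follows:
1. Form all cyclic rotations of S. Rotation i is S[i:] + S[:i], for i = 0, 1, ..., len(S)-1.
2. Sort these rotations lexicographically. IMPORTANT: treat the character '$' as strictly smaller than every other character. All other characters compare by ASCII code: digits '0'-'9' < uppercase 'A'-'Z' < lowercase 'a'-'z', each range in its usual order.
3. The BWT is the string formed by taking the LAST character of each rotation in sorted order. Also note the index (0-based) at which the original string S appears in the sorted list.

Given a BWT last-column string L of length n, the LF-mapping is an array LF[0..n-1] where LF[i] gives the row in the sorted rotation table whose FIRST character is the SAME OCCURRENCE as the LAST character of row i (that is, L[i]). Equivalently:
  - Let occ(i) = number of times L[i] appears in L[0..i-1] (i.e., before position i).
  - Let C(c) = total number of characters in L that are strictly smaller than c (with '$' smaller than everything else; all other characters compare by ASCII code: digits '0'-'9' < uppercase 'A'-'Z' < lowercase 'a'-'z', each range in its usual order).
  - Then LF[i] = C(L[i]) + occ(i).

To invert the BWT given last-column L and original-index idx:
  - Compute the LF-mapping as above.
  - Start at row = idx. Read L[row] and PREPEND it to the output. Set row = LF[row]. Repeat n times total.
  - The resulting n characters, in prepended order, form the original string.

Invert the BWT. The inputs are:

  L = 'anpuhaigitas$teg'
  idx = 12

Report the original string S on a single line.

LF mapping: 1 10 11 15 7 2 8 5 9 13 3 12 0 14 4 6
Walk LF starting at row 12, prepending L[row]:
  step 1: row=12, L[12]='$', prepend. Next row=LF[12]=0
  step 2: row=0, L[0]='a', prepend. Next row=LF[0]=1
  step 3: row=1, L[1]='n', prepend. Next row=LF[1]=10
  step 4: row=10, L[10]='a', prepend. Next row=LF[10]=3
  step 5: row=3, L[3]='u', prepend. Next row=LF[3]=15
  step 6: row=15, L[15]='g', prepend. Next row=LF[15]=6
  step 7: row=6, L[6]='i', prepend. Next row=LF[6]=8
  step 8: row=8, L[8]='i', prepend. Next row=LF[8]=9
  step 9: row=9, L[9]='t', prepend. Next row=LF[9]=13
  step 10: row=13, L[13]='t', prepend. Next row=LF[13]=14
  step 11: row=14, L[14]='e', prepend. Next row=LF[14]=4
  step 12: row=4, L[4]='h', prepend. Next row=LF[4]=7
  step 13: row=7, L[7]='g', prepend. Next row=LF[7]=5
  step 14: row=5, L[5]='a', prepend. Next row=LF[5]=2
  step 15: row=2, L[2]='p', prepend. Next row=LF[2]=11
  step 16: row=11, L[11]='s', prepend. Next row=LF[11]=12
Reversed output: spaghettiiguana$

Answer: spaghettiiguana$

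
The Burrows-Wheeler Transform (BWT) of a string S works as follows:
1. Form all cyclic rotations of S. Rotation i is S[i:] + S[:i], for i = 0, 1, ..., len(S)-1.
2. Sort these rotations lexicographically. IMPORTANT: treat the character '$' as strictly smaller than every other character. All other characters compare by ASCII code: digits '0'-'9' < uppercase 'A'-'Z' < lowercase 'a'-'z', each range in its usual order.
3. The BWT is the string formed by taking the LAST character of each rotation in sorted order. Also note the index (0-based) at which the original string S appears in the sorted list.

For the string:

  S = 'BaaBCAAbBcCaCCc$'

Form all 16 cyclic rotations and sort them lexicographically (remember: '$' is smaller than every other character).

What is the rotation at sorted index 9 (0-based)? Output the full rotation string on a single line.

Answer: Cc$BaaBCAAbBcCaC

Derivation:
All 16 rotations (rotation i = S[i:]+S[:i]):
  rot[0] = BaaBCAAbBcCaCCc$
  rot[1] = aaBCAAbBcCaCCc$B
  rot[2] = aBCAAbBcCaCCc$Ba
  rot[3] = BCAAbBcCaCCc$Baa
  rot[4] = CAAbBcCaCCc$BaaB
  rot[5] = AAbBcCaCCc$BaaBC
  rot[6] = AbBcCaCCc$BaaBCA
  rot[7] = bBcCaCCc$BaaBCAA
  rot[8] = BcCaCCc$BaaBCAAb
  rot[9] = cCaCCc$BaaBCAAbB
  rot[10] = CaCCc$BaaBCAAbBc
  rot[11] = aCCc$BaaBCAAbBcC
  rot[12] = CCc$BaaBCAAbBcCa
  rot[13] = Cc$BaaBCAAbBcCaC
  rot[14] = c$BaaBCAAbBcCaCC
  rot[15] = $BaaBCAAbBcCaCCc
Sorted (with $ < everything):
  sorted[0] = $BaaBCAAbBcCaCCc
  sorted[1] = AAbBcCaCCc$BaaBC
  sorted[2] = AbBcCaCCc$BaaBCA
  sorted[3] = BCAAbBcCaCCc$Baa
  sorted[4] = BaaBCAAbBcCaCCc$
  sorted[5] = BcCaCCc$BaaBCAAb
  sorted[6] = CAAbBcCaCCc$BaaB
  sorted[7] = CCc$BaaBCAAbBcCa
  sorted[8] = CaCCc$BaaBCAAbBc
  sorted[9] = Cc$BaaBCAAbBcCaC
  sorted[10] = aBCAAbBcCaCCc$Ba
  sorted[11] = aCCc$BaaBCAAbBcC
  sorted[12] = aaBCAAbBcCaCCc$B
  sorted[13] = bBcCaCCc$BaaBCAA
  sorted[14] = c$BaaBCAAbBcCaCC
  sorted[15] = cCaCCc$BaaBCAAbB
sorted[9] = Cc$BaaBCAAbBcCaC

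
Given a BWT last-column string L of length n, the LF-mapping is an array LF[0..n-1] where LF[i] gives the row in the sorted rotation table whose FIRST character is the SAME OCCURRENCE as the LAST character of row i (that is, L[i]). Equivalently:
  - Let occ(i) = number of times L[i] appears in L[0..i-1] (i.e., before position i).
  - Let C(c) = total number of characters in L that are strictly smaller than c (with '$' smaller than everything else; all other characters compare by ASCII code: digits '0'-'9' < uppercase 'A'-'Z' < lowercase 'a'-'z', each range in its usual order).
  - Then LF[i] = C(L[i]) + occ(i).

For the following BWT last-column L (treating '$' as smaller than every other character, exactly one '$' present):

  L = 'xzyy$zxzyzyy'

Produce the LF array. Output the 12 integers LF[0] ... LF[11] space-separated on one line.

Char counts: '$':1, 'x':2, 'y':5, 'z':4
C (first-col start): C('$')=0, C('x')=1, C('y')=3, C('z')=8
L[0]='x': occ=0, LF[0]=C('x')+0=1+0=1
L[1]='z': occ=0, LF[1]=C('z')+0=8+0=8
L[2]='y': occ=0, LF[2]=C('y')+0=3+0=3
L[3]='y': occ=1, LF[3]=C('y')+1=3+1=4
L[4]='$': occ=0, LF[4]=C('$')+0=0+0=0
L[5]='z': occ=1, LF[5]=C('z')+1=8+1=9
L[6]='x': occ=1, LF[6]=C('x')+1=1+1=2
L[7]='z': occ=2, LF[7]=C('z')+2=8+2=10
L[8]='y': occ=2, LF[8]=C('y')+2=3+2=5
L[9]='z': occ=3, LF[9]=C('z')+3=8+3=11
L[10]='y': occ=3, LF[10]=C('y')+3=3+3=6
L[11]='y': occ=4, LF[11]=C('y')+4=3+4=7

Answer: 1 8 3 4 0 9 2 10 5 11 6 7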